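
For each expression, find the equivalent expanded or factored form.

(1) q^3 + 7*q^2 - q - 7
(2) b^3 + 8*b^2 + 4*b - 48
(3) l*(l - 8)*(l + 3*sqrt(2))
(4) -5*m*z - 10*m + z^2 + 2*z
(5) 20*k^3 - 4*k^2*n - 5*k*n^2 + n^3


(1) = (q - 1)*(q + 1)*(q + 7)
(2) = (b - 2)*(b + 4)*(b + 6)
(3) = l^3 - 8*l^2 + 3*sqrt(2)*l^2 - 24*sqrt(2)*l
(4) = (-5*m + z)*(z + 2)
(5) = (-5*k + n)*(-2*k + n)*(2*k + n)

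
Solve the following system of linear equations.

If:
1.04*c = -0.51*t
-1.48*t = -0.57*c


Then:
c = 0.00
t = 0.00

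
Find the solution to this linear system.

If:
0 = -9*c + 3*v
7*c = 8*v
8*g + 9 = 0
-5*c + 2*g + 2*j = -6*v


Then:
c = 0
g = -9/8
j = 9/8
v = 0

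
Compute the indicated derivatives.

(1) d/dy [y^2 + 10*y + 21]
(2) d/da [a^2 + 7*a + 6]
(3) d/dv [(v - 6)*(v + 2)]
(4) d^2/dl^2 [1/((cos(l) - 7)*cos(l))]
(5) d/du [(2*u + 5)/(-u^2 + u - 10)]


(1) = 2*y + 10
(2) = 2*a + 7
(3) = 2*v - 4
(4) = (-(1 - cos(2*l))^2 - 105*cos(l)/4 - 51*cos(2*l)/2 + 21*cos(3*l)/4 + 153/2)/((cos(l) - 7)^3*cos(l)^3)
(5) = (-2*u^2 + 2*u + (2*u - 1)*(2*u + 5) - 20)/(u^2 - u + 10)^2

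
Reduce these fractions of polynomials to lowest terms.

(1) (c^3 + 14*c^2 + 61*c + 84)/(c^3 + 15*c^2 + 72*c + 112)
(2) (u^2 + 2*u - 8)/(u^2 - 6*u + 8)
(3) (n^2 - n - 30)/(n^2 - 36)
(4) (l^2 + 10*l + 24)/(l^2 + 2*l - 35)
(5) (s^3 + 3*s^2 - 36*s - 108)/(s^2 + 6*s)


(1) = (c + 3)/(c + 4)
(2) = (u + 4)/(u - 4)
(3) = (n + 5)/(n + 6)
(4) = (l^2 + 10*l + 24)/(l^2 + 2*l - 35)
(5) = (s^2 - 3*s - 18)/s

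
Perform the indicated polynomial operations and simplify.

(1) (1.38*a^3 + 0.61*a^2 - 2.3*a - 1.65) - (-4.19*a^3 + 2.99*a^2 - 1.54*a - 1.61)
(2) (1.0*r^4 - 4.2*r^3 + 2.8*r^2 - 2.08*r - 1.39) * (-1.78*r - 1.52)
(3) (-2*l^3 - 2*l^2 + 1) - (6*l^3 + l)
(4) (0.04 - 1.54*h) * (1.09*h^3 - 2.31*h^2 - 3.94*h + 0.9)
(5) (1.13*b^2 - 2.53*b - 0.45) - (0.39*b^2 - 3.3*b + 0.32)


(1) = 5.57*a^3 - 2.38*a^2 - 0.76*a - 0.04
(2) = -1.78*r^5 + 5.956*r^4 + 1.4*r^3 - 0.5536*r^2 + 5.6358*r + 2.1128
(3) = -8*l^3 - 2*l^2 - l + 1
(4) = -1.6786*h^4 + 3.601*h^3 + 5.9752*h^2 - 1.5436*h + 0.036
(5) = 0.74*b^2 + 0.77*b - 0.77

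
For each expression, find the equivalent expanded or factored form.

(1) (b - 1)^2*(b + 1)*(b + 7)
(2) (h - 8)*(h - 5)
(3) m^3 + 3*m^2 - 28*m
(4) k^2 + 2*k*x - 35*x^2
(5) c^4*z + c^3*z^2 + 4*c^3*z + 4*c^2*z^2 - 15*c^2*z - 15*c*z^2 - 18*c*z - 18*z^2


(1) = b^4 + 6*b^3 - 8*b^2 - 6*b + 7
(2) = h^2 - 13*h + 40
(3) = m*(m - 4)*(m + 7)
(4) = (k - 5*x)*(k + 7*x)
(5) = (c - 3)*(c + 6)*(c + z)*(c*z + z)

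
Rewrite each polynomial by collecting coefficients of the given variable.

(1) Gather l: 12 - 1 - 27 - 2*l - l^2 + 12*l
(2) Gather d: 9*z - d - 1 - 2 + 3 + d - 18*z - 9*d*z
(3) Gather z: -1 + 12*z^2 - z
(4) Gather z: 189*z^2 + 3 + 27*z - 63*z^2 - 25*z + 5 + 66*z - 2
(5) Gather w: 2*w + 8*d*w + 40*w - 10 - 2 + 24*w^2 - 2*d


(1) = -l^2 + 10*l - 16
(2) = -9*d*z - 9*z
(3) = 12*z^2 - z - 1
(4) = 126*z^2 + 68*z + 6
(5) = -2*d + 24*w^2 + w*(8*d + 42) - 12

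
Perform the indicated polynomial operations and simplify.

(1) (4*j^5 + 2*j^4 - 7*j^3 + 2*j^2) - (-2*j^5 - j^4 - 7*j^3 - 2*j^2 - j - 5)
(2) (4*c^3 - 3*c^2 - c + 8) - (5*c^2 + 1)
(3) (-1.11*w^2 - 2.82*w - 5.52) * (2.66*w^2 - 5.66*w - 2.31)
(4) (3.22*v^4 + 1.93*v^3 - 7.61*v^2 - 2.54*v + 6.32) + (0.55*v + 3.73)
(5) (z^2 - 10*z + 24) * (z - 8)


(1) = 6*j^5 + 3*j^4 + 4*j^2 + j + 5
(2) = 4*c^3 - 8*c^2 - c + 7
(3) = -2.9526*w^4 - 1.2186*w^3 + 3.8421*w^2 + 37.7574*w + 12.7512
(4) = 3.22*v^4 + 1.93*v^3 - 7.61*v^2 - 1.99*v + 10.05
(5) = z^3 - 18*z^2 + 104*z - 192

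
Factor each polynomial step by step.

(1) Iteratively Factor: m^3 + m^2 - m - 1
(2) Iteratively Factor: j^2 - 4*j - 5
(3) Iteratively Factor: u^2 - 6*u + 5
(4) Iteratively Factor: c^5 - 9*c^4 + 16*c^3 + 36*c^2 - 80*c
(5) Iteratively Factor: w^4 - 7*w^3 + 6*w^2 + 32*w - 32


(1) = (m - 1)*(m^2 + 2*m + 1) = (m - 1)*(m + 1)*(m + 1)
(2) = (j - 5)*(j + 1)
(3) = (u - 1)*(u - 5)
(4) = (c - 4)*(c^4 - 5*c^3 - 4*c^2 + 20*c) = (c - 4)*(c - 2)*(c^3 - 3*c^2 - 10*c) = c*(c - 4)*(c - 2)*(c^2 - 3*c - 10) = c*(c - 4)*(c - 2)*(c + 2)*(c - 5)
(5) = (w - 4)*(w^3 - 3*w^2 - 6*w + 8) = (w - 4)*(w - 1)*(w^2 - 2*w - 8) = (w - 4)*(w - 1)*(w + 2)*(w - 4)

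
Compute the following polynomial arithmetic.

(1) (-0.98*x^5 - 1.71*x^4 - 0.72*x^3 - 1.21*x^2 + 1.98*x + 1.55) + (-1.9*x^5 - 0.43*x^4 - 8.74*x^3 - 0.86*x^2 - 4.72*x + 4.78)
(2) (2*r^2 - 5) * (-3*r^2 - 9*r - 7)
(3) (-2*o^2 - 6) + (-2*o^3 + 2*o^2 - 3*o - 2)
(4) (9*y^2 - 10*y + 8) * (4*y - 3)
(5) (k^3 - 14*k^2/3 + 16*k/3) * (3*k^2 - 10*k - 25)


(1) = -2.88*x^5 - 2.14*x^4 - 9.46*x^3 - 2.07*x^2 - 2.74*x + 6.33
(2) = -6*r^4 - 18*r^3 + r^2 + 45*r + 35
(3) = -2*o^3 - 3*o - 8
(4) = 36*y^3 - 67*y^2 + 62*y - 24
(5) = 3*k^5 - 24*k^4 + 113*k^3/3 + 190*k^2/3 - 400*k/3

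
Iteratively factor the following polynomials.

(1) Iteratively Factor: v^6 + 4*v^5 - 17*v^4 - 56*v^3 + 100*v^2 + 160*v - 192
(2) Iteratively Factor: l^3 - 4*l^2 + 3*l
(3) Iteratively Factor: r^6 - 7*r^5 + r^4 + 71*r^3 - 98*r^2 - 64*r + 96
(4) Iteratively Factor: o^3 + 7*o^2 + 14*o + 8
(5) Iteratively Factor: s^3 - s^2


(1) = (v - 3)*(v^5 + 7*v^4 + 4*v^3 - 44*v^2 - 32*v + 64) = (v - 3)*(v + 4)*(v^4 + 3*v^3 - 8*v^2 - 12*v + 16) = (v - 3)*(v - 2)*(v + 4)*(v^3 + 5*v^2 + 2*v - 8) = (v - 3)*(v - 2)*(v + 2)*(v + 4)*(v^2 + 3*v - 4) = (v - 3)*(v - 2)*(v + 2)*(v + 4)^2*(v - 1)
(2) = (l)*(l^2 - 4*l + 3) = l*(l - 1)*(l - 3)
(3) = (r - 4)*(r^5 - 3*r^4 - 11*r^3 + 27*r^2 + 10*r - 24) = (r - 4)*(r - 2)*(r^4 - r^3 - 13*r^2 + r + 12) = (r - 4)^2*(r - 2)*(r^3 + 3*r^2 - r - 3) = (r - 4)^2*(r - 2)*(r - 1)*(r^2 + 4*r + 3) = (r - 4)^2*(r - 2)*(r - 1)*(r + 3)*(r + 1)
(4) = (o + 1)*(o^2 + 6*o + 8) = (o + 1)*(o + 2)*(o + 4)
(5) = (s)*(s^2 - s) = s*(s - 1)*(s)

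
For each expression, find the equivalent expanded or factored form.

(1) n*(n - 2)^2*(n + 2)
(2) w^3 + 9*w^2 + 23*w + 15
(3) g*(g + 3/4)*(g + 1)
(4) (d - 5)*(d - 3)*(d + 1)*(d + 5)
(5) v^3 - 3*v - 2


(1) = n^4 - 2*n^3 - 4*n^2 + 8*n
(2) = (w + 1)*(w + 3)*(w + 5)
(3) = g^3 + 7*g^2/4 + 3*g/4
(4) = d^4 - 2*d^3 - 28*d^2 + 50*d + 75
(5) = (v - 2)*(v + 1)^2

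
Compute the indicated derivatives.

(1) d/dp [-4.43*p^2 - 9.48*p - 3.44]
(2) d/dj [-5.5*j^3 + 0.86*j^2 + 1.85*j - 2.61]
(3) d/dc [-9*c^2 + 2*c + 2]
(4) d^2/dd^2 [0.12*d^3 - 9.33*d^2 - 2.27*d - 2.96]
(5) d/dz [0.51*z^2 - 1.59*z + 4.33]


(1) = -8.86*p - 9.48
(2) = -16.5*j^2 + 1.72*j + 1.85
(3) = 2 - 18*c
(4) = 0.72*d - 18.66
(5) = 1.02*z - 1.59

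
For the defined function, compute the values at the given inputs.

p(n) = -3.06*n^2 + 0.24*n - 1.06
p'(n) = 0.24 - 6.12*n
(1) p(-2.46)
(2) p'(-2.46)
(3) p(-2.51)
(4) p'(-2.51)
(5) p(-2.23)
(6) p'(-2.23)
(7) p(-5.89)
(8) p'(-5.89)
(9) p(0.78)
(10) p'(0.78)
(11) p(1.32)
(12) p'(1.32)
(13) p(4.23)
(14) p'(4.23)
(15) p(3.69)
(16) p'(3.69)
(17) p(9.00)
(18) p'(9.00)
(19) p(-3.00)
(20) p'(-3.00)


(1) = -20.17
(2) = 15.30
(3) = -20.94
(4) = 15.60
(5) = -16.81
(6) = 13.89
(7) = -108.63
(8) = 36.29
(9) = -2.73
(10) = -4.53
(11) = -6.07
(12) = -7.84
(13) = -54.80
(14) = -25.65
(15) = -41.84
(16) = -22.34
(17) = -246.76
(18) = -54.84
(19) = -29.32
(20) = 18.60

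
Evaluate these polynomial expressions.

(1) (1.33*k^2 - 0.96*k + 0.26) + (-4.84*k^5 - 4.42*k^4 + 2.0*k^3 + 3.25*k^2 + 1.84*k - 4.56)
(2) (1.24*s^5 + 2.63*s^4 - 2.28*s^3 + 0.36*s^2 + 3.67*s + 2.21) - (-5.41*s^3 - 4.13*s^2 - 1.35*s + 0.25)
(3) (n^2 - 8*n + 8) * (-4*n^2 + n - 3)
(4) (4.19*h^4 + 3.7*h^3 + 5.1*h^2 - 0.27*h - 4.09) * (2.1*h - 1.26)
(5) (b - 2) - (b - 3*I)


(1) = -4.84*k^5 - 4.42*k^4 + 2.0*k^3 + 4.58*k^2 + 0.88*k - 4.3
(2) = 1.24*s^5 + 2.63*s^4 + 3.13*s^3 + 4.49*s^2 + 5.02*s + 1.96
(3) = -4*n^4 + 33*n^3 - 43*n^2 + 32*n - 24
(4) = 8.799*h^5 + 2.4906*h^4 + 6.048*h^3 - 6.993*h^2 - 8.2488*h + 5.1534
(5) = -2 + 3*I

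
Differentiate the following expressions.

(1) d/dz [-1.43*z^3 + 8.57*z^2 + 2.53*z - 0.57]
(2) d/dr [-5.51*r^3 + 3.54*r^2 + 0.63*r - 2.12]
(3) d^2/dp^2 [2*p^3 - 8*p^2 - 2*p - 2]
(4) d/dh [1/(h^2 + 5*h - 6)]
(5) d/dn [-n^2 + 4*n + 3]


(1) = -4.29*z^2 + 17.14*z + 2.53
(2) = -16.53*r^2 + 7.08*r + 0.63
(3) = 12*p - 16
(4) = (-2*h - 5)/(h^2 + 5*h - 6)^2
(5) = 4 - 2*n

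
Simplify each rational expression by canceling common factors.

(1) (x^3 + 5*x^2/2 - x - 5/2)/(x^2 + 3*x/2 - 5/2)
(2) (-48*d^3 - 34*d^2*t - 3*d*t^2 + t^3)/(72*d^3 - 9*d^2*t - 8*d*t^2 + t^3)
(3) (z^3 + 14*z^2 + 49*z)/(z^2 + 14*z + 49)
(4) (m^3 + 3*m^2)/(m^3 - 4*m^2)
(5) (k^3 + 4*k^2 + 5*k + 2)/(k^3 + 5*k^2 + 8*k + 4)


(1) = x + 1
(2) = (2*d + t)/(-3*d + t)
(3) = z
(4) = (m + 3)/(m - 4)
(5) = (k + 1)/(k + 2)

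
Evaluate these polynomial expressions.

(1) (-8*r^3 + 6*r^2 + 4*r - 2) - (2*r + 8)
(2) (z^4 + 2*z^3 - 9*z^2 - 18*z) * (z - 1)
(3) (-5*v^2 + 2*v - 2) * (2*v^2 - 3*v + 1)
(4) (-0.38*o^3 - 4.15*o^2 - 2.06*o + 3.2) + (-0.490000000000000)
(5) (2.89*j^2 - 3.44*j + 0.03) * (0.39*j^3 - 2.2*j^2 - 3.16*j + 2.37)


(1) = -8*r^3 + 6*r^2 + 2*r - 10
(2) = z^5 + z^4 - 11*z^3 - 9*z^2 + 18*z
(3) = -10*v^4 + 19*v^3 - 15*v^2 + 8*v - 2
(4) = -0.38*o^3 - 4.15*o^2 - 2.06*o + 2.71
(5) = 1.1271*j^5 - 7.6996*j^4 - 1.5527*j^3 + 17.6537*j^2 - 8.2476*j + 0.0711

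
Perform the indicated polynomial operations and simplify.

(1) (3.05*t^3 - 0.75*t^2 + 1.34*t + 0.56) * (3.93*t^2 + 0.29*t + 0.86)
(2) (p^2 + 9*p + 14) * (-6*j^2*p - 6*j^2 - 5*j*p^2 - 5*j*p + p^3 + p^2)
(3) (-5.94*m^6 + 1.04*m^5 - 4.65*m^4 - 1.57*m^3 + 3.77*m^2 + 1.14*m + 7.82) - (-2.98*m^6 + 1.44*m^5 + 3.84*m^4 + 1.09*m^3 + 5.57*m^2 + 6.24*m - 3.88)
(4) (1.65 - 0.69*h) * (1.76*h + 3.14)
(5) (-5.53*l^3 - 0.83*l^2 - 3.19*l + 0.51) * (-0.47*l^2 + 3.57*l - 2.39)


(1) = 11.9865*t^5 - 2.063*t^4 + 7.6717*t^3 + 1.9444*t^2 + 1.3148*t + 0.4816
(2) = -6*j^2*p^3 - 60*j^2*p^2 - 138*j^2*p - 84*j^2 - 5*j*p^4 - 50*j*p^3 - 115*j*p^2 - 70*j*p + p^5 + 10*p^4 + 23*p^3 + 14*p^2
(3) = -2.96*m^6 - 0.4*m^5 - 8.49*m^4 - 2.66*m^3 - 1.8*m^2 - 5.1*m + 11.7
(4) = -1.2144*h^2 + 0.7374*h + 5.181
(5) = 2.5991*l^5 - 19.352*l^4 + 11.7529*l^3 - 9.6443*l^2 + 9.4448*l - 1.2189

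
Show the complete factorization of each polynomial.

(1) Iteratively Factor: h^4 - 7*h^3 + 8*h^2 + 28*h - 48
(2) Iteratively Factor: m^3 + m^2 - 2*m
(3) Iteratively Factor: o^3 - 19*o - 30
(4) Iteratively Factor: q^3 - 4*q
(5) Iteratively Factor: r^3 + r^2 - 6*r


(1) = (h - 3)*(h^3 - 4*h^2 - 4*h + 16) = (h - 3)*(h - 2)*(h^2 - 2*h - 8) = (h - 4)*(h - 3)*(h - 2)*(h + 2)
(2) = (m + 2)*(m^2 - m) = m*(m + 2)*(m - 1)
(3) = (o + 3)*(o^2 - 3*o - 10) = (o - 5)*(o + 3)*(o + 2)
(4) = (q)*(q^2 - 4) = q*(q + 2)*(q - 2)
(5) = (r + 3)*(r^2 - 2*r) = r*(r + 3)*(r - 2)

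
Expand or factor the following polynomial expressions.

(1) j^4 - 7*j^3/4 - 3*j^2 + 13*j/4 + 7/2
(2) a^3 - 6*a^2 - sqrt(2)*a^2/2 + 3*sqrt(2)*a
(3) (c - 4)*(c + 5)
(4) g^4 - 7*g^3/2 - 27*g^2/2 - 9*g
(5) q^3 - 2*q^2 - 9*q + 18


(1) = (j - 2)*(j - 7/4)*(j + 1)^2
(2) = a*(a - 6)*(a - sqrt(2)/2)
(3) = c^2 + c - 20
(4) = g*(g - 6)*(g + 1)*(g + 3/2)
(5) = (q - 3)*(q - 2)*(q + 3)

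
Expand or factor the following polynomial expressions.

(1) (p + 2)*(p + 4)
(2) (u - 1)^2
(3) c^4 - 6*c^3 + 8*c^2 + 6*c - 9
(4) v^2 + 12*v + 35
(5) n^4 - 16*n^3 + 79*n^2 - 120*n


(1) = p^2 + 6*p + 8
(2) = u^2 - 2*u + 1
(3) = (c - 3)^2*(c - 1)*(c + 1)
(4) = (v + 5)*(v + 7)
(5) = n*(n - 8)*(n - 5)*(n - 3)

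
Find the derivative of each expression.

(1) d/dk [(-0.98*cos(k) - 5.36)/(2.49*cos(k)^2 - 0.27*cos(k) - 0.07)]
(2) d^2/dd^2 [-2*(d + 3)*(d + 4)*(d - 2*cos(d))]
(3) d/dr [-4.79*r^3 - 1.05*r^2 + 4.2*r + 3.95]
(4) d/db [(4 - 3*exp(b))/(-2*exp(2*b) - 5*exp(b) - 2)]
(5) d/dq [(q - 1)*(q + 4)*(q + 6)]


(1) = (-2.4402*cos(k)^2 - 26.6928*cos(k) + 1.3786)*sin(k)/(6.2001*cos(k)^4 - 1.3446*cos(k)^3 - 0.2757*cos(k)^2 + 0.0378*cos(k) + 0.0049)
(2) = -4*d^2*cos(d) - 16*d*sin(d) - 28*d*cos(d) - 12*d - 56*sin(d) - 40*cos(d) - 28
(3) = -14.37*r^2 - 2.1*r + 4.2
(4) = (-(3*exp(b) - 4)*(4*exp(b) + 5) + 6*exp(2*b) + 15*exp(b) + 6)*exp(b)/(2*exp(2*b) + 5*exp(b) + 2)^2
(5) = 3*q^2 + 18*q + 14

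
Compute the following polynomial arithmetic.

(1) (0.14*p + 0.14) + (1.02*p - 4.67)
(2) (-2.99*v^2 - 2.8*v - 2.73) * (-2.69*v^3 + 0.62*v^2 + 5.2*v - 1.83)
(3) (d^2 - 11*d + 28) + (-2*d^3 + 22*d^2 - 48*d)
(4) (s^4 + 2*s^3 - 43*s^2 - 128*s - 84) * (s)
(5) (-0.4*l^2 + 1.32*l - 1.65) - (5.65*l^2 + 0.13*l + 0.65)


(1) = 1.16*p - 4.53
(2) = 8.0431*v^5 + 5.6782*v^4 - 9.9403*v^3 - 10.7809*v^2 - 9.072*v + 4.9959
(3) = -2*d^3 + 23*d^2 - 59*d + 28
(4) = s^5 + 2*s^4 - 43*s^3 - 128*s^2 - 84*s
(5) = -6.05*l^2 + 1.19*l - 2.3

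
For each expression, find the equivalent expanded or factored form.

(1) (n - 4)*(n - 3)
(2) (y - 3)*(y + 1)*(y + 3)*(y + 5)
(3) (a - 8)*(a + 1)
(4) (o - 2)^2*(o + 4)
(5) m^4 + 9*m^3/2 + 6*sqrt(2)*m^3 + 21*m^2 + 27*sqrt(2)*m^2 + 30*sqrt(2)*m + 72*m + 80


(1) = n^2 - 7*n + 12
(2) = y^4 + 6*y^3 - 4*y^2 - 54*y - 45
(3) = a^2 - 7*a - 8
(4) = o^3 - 12*o + 16
(5) = (m + 2)*(m + 5/2)*(m + 2*sqrt(2))*(m + 4*sqrt(2))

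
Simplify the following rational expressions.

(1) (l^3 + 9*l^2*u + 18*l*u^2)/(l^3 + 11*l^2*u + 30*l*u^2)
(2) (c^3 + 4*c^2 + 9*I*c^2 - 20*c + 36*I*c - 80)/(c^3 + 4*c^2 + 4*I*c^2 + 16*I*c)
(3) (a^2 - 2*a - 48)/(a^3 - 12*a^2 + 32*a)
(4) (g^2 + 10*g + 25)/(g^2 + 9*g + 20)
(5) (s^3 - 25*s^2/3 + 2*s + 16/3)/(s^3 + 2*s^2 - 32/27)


(1) = (l + 3*u)/(l + 5*u)
(2) = (c + 5*I)/c
(3) = (a + 6)/(a^2 - 4*a)
(4) = (g + 5)/(g + 4)
(5) = (27*s^3 - 225*s^2 + 54*s + 144)/(27*s^3 + 54*s^2 - 32)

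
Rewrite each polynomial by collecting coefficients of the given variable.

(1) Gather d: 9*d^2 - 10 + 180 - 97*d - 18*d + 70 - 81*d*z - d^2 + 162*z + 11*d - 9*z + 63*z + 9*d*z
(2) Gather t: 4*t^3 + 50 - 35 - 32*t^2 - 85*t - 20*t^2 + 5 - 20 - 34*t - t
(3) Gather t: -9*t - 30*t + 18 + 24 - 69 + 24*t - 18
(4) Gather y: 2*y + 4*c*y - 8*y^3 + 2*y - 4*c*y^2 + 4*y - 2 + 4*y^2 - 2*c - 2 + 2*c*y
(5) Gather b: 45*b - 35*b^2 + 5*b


(1) = 8*d^2 + d*(-72*z - 104) + 216*z + 240
(2) = 4*t^3 - 52*t^2 - 120*t
(3) = -15*t - 45
(4) = -2*c - 8*y^3 + y^2*(4 - 4*c) + y*(6*c + 8) - 4
(5) = -35*b^2 + 50*b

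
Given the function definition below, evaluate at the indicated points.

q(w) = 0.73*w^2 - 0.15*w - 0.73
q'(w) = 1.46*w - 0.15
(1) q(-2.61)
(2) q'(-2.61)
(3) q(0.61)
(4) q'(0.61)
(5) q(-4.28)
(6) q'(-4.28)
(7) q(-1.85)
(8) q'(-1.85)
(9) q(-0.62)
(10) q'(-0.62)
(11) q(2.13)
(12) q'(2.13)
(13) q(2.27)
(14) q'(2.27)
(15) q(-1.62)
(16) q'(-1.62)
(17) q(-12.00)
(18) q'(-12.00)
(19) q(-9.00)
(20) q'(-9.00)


(1) = 4.63
(2) = -3.96
(3) = -0.55
(4) = 0.74
(5) = 13.28
(6) = -6.40
(7) = 2.05
(8) = -2.85
(9) = -0.36
(10) = -1.06
(11) = 2.26
(12) = 2.96
(13) = 2.69
(14) = 3.16
(15) = 1.43
(16) = -2.52
(17) = 106.19
(18) = -17.67
(19) = 59.75
(20) = -13.29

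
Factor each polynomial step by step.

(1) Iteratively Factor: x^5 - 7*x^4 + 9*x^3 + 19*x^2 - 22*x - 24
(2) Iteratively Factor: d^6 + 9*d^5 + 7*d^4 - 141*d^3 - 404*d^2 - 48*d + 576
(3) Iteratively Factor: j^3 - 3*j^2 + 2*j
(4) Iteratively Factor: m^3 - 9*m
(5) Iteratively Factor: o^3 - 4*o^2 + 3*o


(1) = (x - 4)*(x^4 - 3*x^3 - 3*x^2 + 7*x + 6) = (x - 4)*(x - 2)*(x^3 - x^2 - 5*x - 3) = (x - 4)*(x - 3)*(x - 2)*(x^2 + 2*x + 1) = (x - 4)*(x - 3)*(x - 2)*(x + 1)*(x + 1)
(2) = (d - 4)*(d^5 + 13*d^4 + 59*d^3 + 95*d^2 - 24*d - 144) = (d - 4)*(d + 3)*(d^4 + 10*d^3 + 29*d^2 + 8*d - 48) = (d - 4)*(d + 3)^2*(d^3 + 7*d^2 + 8*d - 16) = (d - 4)*(d + 3)^2*(d + 4)*(d^2 + 3*d - 4) = (d - 4)*(d - 1)*(d + 3)^2*(d + 4)*(d + 4)
(3) = (j - 1)*(j^2 - 2*j) = (j - 2)*(j - 1)*(j)
(4) = (m - 3)*(m^2 + 3*m) = (m - 3)*(m + 3)*(m)
(5) = (o - 1)*(o^2 - 3*o) = (o - 3)*(o - 1)*(o)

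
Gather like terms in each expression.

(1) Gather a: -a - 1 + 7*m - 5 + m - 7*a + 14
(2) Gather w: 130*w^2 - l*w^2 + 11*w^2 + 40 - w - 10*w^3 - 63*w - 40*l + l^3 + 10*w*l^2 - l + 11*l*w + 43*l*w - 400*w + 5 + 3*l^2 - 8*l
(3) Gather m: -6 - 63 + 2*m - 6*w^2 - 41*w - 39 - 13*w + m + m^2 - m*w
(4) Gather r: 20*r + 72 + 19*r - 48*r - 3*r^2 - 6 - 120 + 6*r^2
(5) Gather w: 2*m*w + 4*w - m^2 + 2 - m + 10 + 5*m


(1) = -8*a + 8*m + 8
(2) = l^3 + 3*l^2 - 49*l - 10*w^3 + w^2*(141 - l) + w*(10*l^2 + 54*l - 464) + 45
(3) = m^2 + m*(3 - w) - 6*w^2 - 54*w - 108
(4) = 3*r^2 - 9*r - 54
(5) = -m^2 + 4*m + w*(2*m + 4) + 12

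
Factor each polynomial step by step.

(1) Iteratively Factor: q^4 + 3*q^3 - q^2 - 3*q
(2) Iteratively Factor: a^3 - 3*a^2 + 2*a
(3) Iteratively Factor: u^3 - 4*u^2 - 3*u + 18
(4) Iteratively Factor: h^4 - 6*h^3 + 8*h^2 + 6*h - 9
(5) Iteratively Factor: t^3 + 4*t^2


(1) = (q - 1)*(q^3 + 4*q^2 + 3*q) = q*(q - 1)*(q^2 + 4*q + 3) = q*(q - 1)*(q + 3)*(q + 1)
(2) = (a)*(a^2 - 3*a + 2) = a*(a - 1)*(a - 2)
(3) = (u - 3)*(u^2 - u - 6) = (u - 3)^2*(u + 2)
(4) = (h - 3)*(h^3 - 3*h^2 - h + 3) = (h - 3)^2*(h^2 - 1) = (h - 3)^2*(h + 1)*(h - 1)
(5) = (t)*(t^2 + 4*t) = t^2*(t + 4)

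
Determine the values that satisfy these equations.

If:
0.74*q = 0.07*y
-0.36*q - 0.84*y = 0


Then:
q = 0.00
y = 0.00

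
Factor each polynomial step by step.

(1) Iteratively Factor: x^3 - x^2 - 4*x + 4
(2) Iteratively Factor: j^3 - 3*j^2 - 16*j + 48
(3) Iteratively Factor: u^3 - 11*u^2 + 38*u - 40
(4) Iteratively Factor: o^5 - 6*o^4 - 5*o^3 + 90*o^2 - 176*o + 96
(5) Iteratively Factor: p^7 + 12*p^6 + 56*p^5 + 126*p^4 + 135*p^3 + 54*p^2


(1) = (x - 1)*(x^2 - 4) = (x - 2)*(x - 1)*(x + 2)
(2) = (j + 4)*(j^2 - 7*j + 12) = (j - 4)*(j + 4)*(j - 3)
(3) = (u - 5)*(u^2 - 6*u + 8) = (u - 5)*(u - 2)*(u - 4)
(4) = (o - 3)*(o^4 - 3*o^3 - 14*o^2 + 48*o - 32) = (o - 4)*(o - 3)*(o^3 + o^2 - 10*o + 8) = (o - 4)*(o - 3)*(o - 1)*(o^2 + 2*o - 8) = (o - 4)*(o - 3)*(o - 2)*(o - 1)*(o + 4)
(5) = (p + 3)*(p^6 + 9*p^5 + 29*p^4 + 39*p^3 + 18*p^2) = p*(p + 3)*(p^5 + 9*p^4 + 29*p^3 + 39*p^2 + 18*p) = p*(p + 3)^2*(p^4 + 6*p^3 + 11*p^2 + 6*p) = p*(p + 1)*(p + 3)^2*(p^3 + 5*p^2 + 6*p) = p^2*(p + 1)*(p + 3)^2*(p^2 + 5*p + 6) = p^2*(p + 1)*(p + 3)^3*(p + 2)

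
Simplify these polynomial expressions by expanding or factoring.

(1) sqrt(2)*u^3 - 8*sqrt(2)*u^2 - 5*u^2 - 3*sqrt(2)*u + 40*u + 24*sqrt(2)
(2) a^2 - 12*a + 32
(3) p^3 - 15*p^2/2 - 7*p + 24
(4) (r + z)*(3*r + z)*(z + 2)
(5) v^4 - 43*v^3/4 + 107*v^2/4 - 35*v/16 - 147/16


(1) = (u - 8)*(u - 3*sqrt(2))*(sqrt(2)*u + 1)
(2) = (a - 8)*(a - 4)
(3) = (p - 8)*(p - 3/2)*(p + 2)
(4) = 3*r^2*z + 6*r^2 + 4*r*z^2 + 8*r*z + z^3 + 2*z^2
(5) = (v - 7)*(v - 7/2)*(v - 3/4)*(v + 1/2)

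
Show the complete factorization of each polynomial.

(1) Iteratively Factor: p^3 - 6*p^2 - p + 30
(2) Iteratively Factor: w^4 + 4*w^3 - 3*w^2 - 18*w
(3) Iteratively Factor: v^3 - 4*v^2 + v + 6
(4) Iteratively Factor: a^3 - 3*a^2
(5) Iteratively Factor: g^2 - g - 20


(1) = (p + 2)*(p^2 - 8*p + 15) = (p - 5)*(p + 2)*(p - 3)
(2) = (w + 3)*(w^3 + w^2 - 6*w) = (w + 3)^2*(w^2 - 2*w) = w*(w + 3)^2*(w - 2)
(3) = (v - 2)*(v^2 - 2*v - 3) = (v - 2)*(v + 1)*(v - 3)
(4) = (a - 3)*(a^2) = a*(a - 3)*(a)
(5) = (g - 5)*(g + 4)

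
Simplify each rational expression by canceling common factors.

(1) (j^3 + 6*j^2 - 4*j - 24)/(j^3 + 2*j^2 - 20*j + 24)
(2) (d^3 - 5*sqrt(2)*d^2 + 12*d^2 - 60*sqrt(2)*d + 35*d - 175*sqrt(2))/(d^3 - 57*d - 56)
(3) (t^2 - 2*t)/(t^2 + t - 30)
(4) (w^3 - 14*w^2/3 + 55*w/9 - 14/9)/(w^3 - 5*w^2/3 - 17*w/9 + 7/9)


(1) = (j + 2)/(j - 2)
(2) = (d^2 + d*(5 - 5*sqrt(2)) - 25*sqrt(2))/(d^2 - 7*d - 8)
(3) = (t^2 - 2*t)/(t^2 + t - 30)
(4) = (w - 2)/(w + 1)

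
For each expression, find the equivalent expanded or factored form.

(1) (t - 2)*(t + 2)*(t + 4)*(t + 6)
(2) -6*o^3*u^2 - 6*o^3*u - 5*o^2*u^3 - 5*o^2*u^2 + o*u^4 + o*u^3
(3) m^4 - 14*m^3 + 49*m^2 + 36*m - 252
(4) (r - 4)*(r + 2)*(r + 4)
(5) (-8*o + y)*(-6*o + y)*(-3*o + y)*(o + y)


(1) = t^4 + 10*t^3 + 20*t^2 - 40*t - 96
(2) = u*(-6*o + u)*(o + u)*(o*u + o)
(3) = (m - 7)*(m - 6)*(m - 3)*(m + 2)
(4) = r^3 + 2*r^2 - 16*r - 32
(5) = -144*o^4 - 54*o^3*y + 73*o^2*y^2 - 16*o*y^3 + y^4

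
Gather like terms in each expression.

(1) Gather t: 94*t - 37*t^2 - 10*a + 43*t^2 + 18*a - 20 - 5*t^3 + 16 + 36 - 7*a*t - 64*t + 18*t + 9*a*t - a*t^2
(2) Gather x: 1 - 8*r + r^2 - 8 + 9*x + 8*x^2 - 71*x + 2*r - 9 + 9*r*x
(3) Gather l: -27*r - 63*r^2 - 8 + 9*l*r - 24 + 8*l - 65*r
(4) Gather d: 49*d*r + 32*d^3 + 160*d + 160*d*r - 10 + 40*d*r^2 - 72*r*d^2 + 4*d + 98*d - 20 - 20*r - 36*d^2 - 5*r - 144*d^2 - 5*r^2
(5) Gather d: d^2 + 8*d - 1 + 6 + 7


(1) = 8*a - 5*t^3 + t^2*(6 - a) + t*(2*a + 48) + 32
(2) = r^2 - 6*r + 8*x^2 + x*(9*r - 62) - 16
(3) = l*(9*r + 8) - 63*r^2 - 92*r - 32
(4) = 32*d^3 + d^2*(-72*r - 180) + d*(40*r^2 + 209*r + 262) - 5*r^2 - 25*r - 30
(5) = d^2 + 8*d + 12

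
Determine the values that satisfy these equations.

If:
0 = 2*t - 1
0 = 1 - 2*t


Then:
t = 1/2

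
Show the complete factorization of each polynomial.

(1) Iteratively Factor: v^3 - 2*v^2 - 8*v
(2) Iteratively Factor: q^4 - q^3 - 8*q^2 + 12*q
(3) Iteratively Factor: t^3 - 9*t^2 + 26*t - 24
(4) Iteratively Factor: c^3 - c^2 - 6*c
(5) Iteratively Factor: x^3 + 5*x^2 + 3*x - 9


(1) = (v)*(v^2 - 2*v - 8) = v*(v + 2)*(v - 4)
(2) = (q + 3)*(q^3 - 4*q^2 + 4*q) = (q - 2)*(q + 3)*(q^2 - 2*q) = (q - 2)^2*(q + 3)*(q)
(3) = (t - 4)*(t^2 - 5*t + 6) = (t - 4)*(t - 2)*(t - 3)
(4) = (c + 2)*(c^2 - 3*c) = c*(c + 2)*(c - 3)
(5) = (x - 1)*(x^2 + 6*x + 9) = (x - 1)*(x + 3)*(x + 3)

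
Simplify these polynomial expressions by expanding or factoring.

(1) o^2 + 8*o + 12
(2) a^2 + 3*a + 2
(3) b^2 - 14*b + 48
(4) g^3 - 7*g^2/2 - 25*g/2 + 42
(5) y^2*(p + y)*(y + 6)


(1) = (o + 2)*(o + 6)
(2) = (a + 1)*(a + 2)
(3) = (b - 8)*(b - 6)
(4) = (g - 4)*(g - 3)*(g + 7/2)
(5) = p*y^3 + 6*p*y^2 + y^4 + 6*y^3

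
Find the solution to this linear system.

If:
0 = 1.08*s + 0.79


Then:
s = -0.73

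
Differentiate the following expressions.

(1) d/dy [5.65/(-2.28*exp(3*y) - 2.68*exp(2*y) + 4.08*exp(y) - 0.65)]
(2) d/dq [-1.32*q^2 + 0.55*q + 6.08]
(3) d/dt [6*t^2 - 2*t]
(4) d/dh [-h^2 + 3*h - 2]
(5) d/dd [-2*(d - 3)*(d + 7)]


(1) = (38.646*exp(2*y) + 30.284*exp(y) - 23.052)*exp(y)/(2.28*exp(3*y) + 2.68*exp(2*y) - 4.08*exp(y) + 0.65)^2
(2) = 0.55 - 2.64*q
(3) = 12*t - 2
(4) = 3 - 2*h
(5) = -4*d - 8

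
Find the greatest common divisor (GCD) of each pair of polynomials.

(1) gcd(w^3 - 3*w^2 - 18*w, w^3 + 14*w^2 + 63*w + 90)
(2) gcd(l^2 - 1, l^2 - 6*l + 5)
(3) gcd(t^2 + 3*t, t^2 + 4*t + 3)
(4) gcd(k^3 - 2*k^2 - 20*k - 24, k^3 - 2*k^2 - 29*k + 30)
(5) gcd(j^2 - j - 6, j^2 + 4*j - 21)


(1) = w + 3
(2) = gcd((l - 1)*(l + 1), (l - 5)*(l - 1)) = l - 1
(3) = gcd(t*(t + 3), (t + 1)*(t + 3)) = t + 3
(4) = gcd((k - 6)*(k + 2)^2, (k - 6)*(k - 1)*(k + 5)) = k - 6
(5) = gcd((j - 3)*(j + 2), (j - 3)*(j + 7)) = j - 3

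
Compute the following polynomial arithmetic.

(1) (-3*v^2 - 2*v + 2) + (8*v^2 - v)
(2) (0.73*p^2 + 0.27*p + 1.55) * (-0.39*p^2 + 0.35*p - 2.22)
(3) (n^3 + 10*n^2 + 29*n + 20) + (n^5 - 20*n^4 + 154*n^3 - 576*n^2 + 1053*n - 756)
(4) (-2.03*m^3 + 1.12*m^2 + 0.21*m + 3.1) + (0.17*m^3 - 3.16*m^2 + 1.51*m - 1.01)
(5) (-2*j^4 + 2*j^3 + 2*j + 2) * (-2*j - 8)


(1) = 5*v^2 - 3*v + 2
(2) = -0.2847*p^4 + 0.1502*p^3 - 2.1306*p^2 - 0.0569*p - 3.441
(3) = n^5 - 20*n^4 + 155*n^3 - 566*n^2 + 1082*n - 736
(4) = -1.86*m^3 - 2.04*m^2 + 1.72*m + 2.09
(5) = 4*j^5 + 12*j^4 - 16*j^3 - 4*j^2 - 20*j - 16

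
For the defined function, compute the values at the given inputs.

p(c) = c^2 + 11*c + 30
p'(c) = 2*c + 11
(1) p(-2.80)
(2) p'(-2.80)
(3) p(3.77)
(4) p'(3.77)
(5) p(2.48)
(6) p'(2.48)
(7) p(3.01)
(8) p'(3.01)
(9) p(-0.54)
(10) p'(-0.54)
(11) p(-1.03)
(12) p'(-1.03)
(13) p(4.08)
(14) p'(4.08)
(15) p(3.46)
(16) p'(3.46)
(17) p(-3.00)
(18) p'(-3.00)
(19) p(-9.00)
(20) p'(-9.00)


(1) = 7.04
(2) = 5.40
(3) = 85.68
(4) = 18.54
(5) = 63.43
(6) = 15.96
(7) = 72.17
(8) = 17.02
(9) = 24.35
(10) = 9.92
(11) = 19.73
(12) = 8.94
(13) = 91.53
(14) = 19.16
(15) = 80.03
(16) = 17.92
(17) = 6.00
(18) = 5.00
(19) = 12.00
(20) = -7.00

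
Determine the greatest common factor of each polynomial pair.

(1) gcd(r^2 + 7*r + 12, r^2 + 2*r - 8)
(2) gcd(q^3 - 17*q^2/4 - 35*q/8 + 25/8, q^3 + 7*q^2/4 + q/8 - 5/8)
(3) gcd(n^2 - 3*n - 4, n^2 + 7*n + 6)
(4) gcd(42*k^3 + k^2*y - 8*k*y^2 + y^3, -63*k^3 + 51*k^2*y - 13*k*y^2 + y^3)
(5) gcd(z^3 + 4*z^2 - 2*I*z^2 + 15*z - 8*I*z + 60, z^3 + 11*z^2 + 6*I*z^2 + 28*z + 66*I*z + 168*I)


(1) = gcd((r + 3)*(r + 4), (r - 2)*(r + 4)) = r + 4
(2) = q^2 + 3*q/4 - 5/8
(3) = gcd((n - 4)*(n + 1), (n + 1)*(n + 6)) = n + 1
(4) = 21*k^2 - 10*k*y + y^2
(5) = gcd((z + 4)*(z - 5*I)*(z + 3*I), (z + 4)*(z + 7)*(z + 6*I)) = z + 4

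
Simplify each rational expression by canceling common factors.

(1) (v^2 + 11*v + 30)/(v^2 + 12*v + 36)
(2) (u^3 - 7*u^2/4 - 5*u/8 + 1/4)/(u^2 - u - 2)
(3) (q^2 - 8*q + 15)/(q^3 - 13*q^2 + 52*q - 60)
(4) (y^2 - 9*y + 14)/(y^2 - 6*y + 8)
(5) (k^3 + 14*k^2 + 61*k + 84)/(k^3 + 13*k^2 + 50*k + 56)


(1) = (v + 5)/(v + 6)
(2) = (8*u^2 + 2*u - 1)/(8*u + 8)
(3) = (q - 3)/(q^2 - 8*q + 12)
(4) = (y - 7)/(y - 4)
(5) = (k + 3)/(k + 2)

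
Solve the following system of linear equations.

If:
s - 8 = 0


Then:
s = 8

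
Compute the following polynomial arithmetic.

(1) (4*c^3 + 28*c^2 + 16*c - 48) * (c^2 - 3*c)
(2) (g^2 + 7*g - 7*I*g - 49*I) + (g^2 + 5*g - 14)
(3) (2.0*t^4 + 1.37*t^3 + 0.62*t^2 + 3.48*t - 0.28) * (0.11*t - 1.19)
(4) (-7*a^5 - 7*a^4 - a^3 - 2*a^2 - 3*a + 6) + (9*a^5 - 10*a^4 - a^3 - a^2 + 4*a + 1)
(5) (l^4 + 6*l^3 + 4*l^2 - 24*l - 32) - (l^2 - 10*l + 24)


(1) = 4*c^5 + 16*c^4 - 68*c^3 - 96*c^2 + 144*c
(2) = 2*g^2 + 12*g - 7*I*g - 14 - 49*I
(3) = 0.22*t^5 - 2.2293*t^4 - 1.5621*t^3 - 0.355*t^2 - 4.172*t + 0.3332
(4) = 2*a^5 - 17*a^4 - 2*a^3 - 3*a^2 + a + 7
(5) = l^4 + 6*l^3 + 3*l^2 - 14*l - 56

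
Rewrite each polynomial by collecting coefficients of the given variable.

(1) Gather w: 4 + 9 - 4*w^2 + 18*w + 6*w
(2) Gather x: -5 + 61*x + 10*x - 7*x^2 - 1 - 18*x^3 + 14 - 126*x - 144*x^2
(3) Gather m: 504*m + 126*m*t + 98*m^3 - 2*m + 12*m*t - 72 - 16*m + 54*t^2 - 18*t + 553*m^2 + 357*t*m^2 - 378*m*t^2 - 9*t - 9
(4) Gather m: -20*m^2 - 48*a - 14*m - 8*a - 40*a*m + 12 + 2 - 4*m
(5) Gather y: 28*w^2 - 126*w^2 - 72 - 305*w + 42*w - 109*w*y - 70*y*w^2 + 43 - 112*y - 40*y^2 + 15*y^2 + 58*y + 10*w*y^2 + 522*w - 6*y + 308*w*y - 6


(1) = -4*w^2 + 24*w + 13
(2) = -18*x^3 - 151*x^2 - 55*x + 8
(3) = 98*m^3 + m^2*(357*t + 553) + m*(-378*t^2 + 138*t + 486) + 54*t^2 - 27*t - 81
(4) = -56*a - 20*m^2 + m*(-40*a - 18) + 14
(5) = -98*w^2 + 259*w + y^2*(10*w - 25) + y*(-70*w^2 + 199*w - 60) - 35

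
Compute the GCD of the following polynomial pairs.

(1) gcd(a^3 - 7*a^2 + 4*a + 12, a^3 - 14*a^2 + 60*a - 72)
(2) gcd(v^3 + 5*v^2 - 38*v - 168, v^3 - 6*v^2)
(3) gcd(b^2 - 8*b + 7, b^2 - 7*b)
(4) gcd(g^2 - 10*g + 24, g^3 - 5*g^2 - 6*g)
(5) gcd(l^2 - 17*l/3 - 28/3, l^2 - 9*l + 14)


(1) = a^2 - 8*a + 12
(2) = v - 6
(3) = b - 7
(4) = g - 6
(5) = l - 7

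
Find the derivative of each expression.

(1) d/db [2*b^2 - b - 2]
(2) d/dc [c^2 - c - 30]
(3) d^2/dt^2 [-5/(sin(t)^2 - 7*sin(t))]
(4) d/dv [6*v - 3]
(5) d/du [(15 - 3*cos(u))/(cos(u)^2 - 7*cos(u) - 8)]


(1) = 4*b - 1
(2) = 2*c - 1
(3) = 5*(4*sin(t) - 21 + 43/sin(t) + 42/sin(t)^2 - 98/sin(t)^3)/(sin(t) - 7)^3
(4) = 6
(5) = 3*(sin(u)^2 + 10*cos(u) - 44)*sin(u)/(sin(u)^2 + 7*cos(u) + 7)^2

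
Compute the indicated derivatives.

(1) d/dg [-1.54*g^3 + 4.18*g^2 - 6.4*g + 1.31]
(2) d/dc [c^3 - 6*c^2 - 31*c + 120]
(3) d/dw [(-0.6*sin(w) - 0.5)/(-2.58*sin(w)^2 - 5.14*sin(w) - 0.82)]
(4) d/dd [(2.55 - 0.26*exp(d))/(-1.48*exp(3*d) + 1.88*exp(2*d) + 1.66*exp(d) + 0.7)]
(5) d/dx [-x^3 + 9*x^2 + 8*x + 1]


(1) = -4.62*g^2 + 8.36*g - 6.4
(2) = 3*c^2 - 12*c - 31
(3) = (-2.58*sin(w) + 0.774*cos(2*w) - 2.852)*cos(w)/(2.58*sin(w)^2 + 5.14*sin(w) + 0.82)^2
(4) = (-0.7696*exp(3*d) + 11.8108*exp(2*d) - 9.588*exp(d) - 4.415)*exp(d)/(2.1904*exp(6*d) - 5.5648*exp(5*d) - 1.3792*exp(4*d) + 4.1696*exp(3*d) + 5.3876*exp(2*d) + 2.324*exp(d) + 0.49)
(5) = -3*x^2 + 18*x + 8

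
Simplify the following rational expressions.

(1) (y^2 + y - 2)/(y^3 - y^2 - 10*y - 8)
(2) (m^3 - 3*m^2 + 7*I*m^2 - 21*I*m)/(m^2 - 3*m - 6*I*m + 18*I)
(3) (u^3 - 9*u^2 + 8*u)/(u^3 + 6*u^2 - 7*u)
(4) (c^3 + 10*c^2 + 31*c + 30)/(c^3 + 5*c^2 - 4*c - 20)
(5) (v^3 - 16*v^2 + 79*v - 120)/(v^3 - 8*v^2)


(1) = (y - 1)/(y^2 - 3*y - 4)
(2) = (m^2 + 7*I*m)/(m - 6*I)
(3) = (u - 8)/(u + 7)
(4) = (c + 3)/(c - 2)
(5) = (v^2 - 8*v + 15)/v^2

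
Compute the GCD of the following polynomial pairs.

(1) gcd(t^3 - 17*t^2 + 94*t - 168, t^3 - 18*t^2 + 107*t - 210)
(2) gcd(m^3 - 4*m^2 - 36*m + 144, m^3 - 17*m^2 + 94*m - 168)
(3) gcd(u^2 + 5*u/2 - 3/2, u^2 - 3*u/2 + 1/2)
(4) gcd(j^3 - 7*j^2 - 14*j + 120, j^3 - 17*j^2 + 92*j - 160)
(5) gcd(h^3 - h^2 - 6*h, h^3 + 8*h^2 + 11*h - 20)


(1) = gcd((t - 7)*(t - 6)*(t - 4), (t - 7)*(t - 6)*(t - 5)) = t^2 - 13*t + 42
(2) = gcd((m - 6)*(m - 4)*(m + 6), (m - 7)*(m - 6)*(m - 4)) = m^2 - 10*m + 24
(3) = u - 1/2
(4) = gcd((j - 6)*(j - 5)*(j + 4), (j - 8)*(j - 5)*(j - 4)) = j - 5
(5) = 1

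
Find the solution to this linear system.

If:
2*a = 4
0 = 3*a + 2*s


Then:
a = 2
s = -3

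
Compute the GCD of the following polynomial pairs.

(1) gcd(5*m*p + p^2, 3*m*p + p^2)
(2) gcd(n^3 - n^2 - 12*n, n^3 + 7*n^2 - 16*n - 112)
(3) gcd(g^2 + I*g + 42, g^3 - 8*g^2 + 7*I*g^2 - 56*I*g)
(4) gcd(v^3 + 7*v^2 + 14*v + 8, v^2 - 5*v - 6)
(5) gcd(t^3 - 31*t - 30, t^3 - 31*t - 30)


(1) = p
(2) = gcd(n*(n - 4)*(n + 3), (n - 4)*(n + 4)*(n + 7)) = n - 4
(3) = g + 7*I
(4) = v + 1
(5) = gcd((t - 6)*(t + 1)*(t + 5), (t - 6)*(t + 1)*(t + 5)) = t^3 - 31*t - 30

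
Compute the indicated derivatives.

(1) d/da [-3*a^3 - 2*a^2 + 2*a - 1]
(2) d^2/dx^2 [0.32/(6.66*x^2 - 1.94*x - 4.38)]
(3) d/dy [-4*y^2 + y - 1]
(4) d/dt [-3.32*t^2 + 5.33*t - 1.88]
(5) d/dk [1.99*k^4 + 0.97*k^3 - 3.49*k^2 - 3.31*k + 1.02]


(1) = -9*a^2 - 4*a + 2
(2) = (28.387584*x^2 - 8.269056*x - 0.32*(13.32*x - 1.94)*(26.64*x - 3.88) - 18.669312)/(-6.66*x^2 + 1.94*x + 4.38)^3
(3) = 1 - 8*y
(4) = 5.33 - 6.64*t
(5) = 7.96*k^3 + 2.91*k^2 - 6.98*k - 3.31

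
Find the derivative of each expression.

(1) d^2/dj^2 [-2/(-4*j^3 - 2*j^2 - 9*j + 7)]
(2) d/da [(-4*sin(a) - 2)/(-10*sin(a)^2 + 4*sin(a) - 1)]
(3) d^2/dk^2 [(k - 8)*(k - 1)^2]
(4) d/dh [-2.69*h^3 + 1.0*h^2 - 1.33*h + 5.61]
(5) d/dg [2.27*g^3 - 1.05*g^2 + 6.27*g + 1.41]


(1) = 4*(-2*(6*j + 1)*(4*j^3 + 2*j^2 + 9*j - 7) + (12*j^2 + 4*j + 9)^2)/(4*j^3 + 2*j^2 + 9*j - 7)^3
(2) = 4*(-10*sin(a)^2 - 10*sin(a) + 3)*cos(a)/(10*sin(a)^2 - 4*sin(a) + 1)^2
(3) = 6*k - 20
(4) = -8.07*h^2 + 2.0*h - 1.33
(5) = 6.81*g^2 - 2.1*g + 6.27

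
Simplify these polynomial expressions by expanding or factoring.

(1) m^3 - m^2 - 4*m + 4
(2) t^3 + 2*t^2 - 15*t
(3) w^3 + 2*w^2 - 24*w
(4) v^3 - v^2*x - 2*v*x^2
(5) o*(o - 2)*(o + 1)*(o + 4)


(1) = (m - 2)*(m - 1)*(m + 2)
(2) = t*(t - 3)*(t + 5)
(3) = w*(w - 4)*(w + 6)
(4) = v*(v - 2*x)*(v + x)
(5) = o^4 + 3*o^3 - 6*o^2 - 8*o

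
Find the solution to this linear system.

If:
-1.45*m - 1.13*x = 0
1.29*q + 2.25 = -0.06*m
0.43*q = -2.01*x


Then:
m = -0.29
q = -1.73
x = 0.37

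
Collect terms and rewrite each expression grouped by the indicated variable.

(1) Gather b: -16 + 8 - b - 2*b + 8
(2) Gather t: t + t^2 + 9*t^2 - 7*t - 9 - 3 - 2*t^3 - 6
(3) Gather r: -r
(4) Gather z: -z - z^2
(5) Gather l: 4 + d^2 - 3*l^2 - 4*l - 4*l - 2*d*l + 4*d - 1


(1) = -3*b
(2) = -2*t^3 + 10*t^2 - 6*t - 18
(3) = -r
(4) = -z^2 - z
(5) = d^2 + 4*d - 3*l^2 + l*(-2*d - 8) + 3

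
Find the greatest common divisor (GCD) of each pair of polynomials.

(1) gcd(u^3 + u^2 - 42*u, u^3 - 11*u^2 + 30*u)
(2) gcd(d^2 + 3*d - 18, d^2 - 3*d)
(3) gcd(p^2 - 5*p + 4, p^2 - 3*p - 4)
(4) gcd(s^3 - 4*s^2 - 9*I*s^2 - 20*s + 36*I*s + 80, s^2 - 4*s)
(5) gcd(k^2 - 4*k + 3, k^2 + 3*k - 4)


(1) = gcd(u*(u - 6)*(u + 7), u*(u - 6)*(u - 5)) = u^2 - 6*u
(2) = d - 3
(3) = gcd((p - 4)*(p - 1), (p - 4)*(p + 1)) = p - 4
(4) = gcd((s - 4)*(s - 5*I)*(s - 4*I), s*(s - 4)) = s - 4
(5) = k - 1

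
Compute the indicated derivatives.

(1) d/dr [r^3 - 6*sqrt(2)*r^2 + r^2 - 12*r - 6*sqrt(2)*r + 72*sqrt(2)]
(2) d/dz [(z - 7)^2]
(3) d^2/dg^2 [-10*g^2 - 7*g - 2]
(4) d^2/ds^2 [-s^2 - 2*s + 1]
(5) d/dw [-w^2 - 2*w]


(1) = 3*r^2 - 12*sqrt(2)*r + 2*r - 12 - 6*sqrt(2)
(2) = 2*z - 14
(3) = -20
(4) = -2
(5) = -2*w - 2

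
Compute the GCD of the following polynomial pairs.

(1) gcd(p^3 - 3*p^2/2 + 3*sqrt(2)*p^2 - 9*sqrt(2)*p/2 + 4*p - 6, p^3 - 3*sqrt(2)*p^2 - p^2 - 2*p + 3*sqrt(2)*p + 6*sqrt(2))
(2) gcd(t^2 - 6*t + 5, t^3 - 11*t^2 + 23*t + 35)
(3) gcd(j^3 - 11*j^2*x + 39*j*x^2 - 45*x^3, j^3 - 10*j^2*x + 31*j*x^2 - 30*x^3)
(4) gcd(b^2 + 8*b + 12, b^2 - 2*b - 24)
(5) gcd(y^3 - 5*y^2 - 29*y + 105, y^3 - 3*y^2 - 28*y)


(1) = gcd((p - 3/2)*(p + sqrt(2))*(p + 2*sqrt(2)), (p - 2)*(p + 1)*(p - 3*sqrt(2))) = 1
(2) = gcd((t - 5)*(t - 1), (t - 7)*(t - 5)*(t + 1)) = t - 5
(3) = gcd((j - 5*x)*(j - 3*x)^2, (j - 5*x)*(j - 3*x)*(j - 2*x)) = j^2 - 8*j*x + 15*x^2
(4) = 1
(5) = gcd((y - 7)*(y - 3)*(y + 5), y*(y - 7)*(y + 4)) = y - 7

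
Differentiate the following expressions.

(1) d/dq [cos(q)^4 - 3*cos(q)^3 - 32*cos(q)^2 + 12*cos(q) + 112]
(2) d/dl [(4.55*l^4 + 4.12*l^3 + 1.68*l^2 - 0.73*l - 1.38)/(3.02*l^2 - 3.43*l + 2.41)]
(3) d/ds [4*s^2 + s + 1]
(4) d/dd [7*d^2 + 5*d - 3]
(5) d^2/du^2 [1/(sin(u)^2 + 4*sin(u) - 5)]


(1) = (-4*cos(q)^3 + 9*cos(q)^2 + 64*cos(q) - 12)*sin(q)
(2) = (27.482*l^5 - 34.3771*l^4 + 15.5988*l^3 + 26.2298*l^2 + 16.4328*l - 6.4927)/(9.1204*l^4 - 20.7172*l^3 + 26.3213*l^2 - 16.5326*l + 5.8081)
(3) = 8*s + 1
(4) = 14*d + 5
(5) = -(4*sin(u)^3 + 16*sin(u)^2 + 46*sin(u) + 42)/((sin(u) - 1)^2*(sin(u) + 5)^3)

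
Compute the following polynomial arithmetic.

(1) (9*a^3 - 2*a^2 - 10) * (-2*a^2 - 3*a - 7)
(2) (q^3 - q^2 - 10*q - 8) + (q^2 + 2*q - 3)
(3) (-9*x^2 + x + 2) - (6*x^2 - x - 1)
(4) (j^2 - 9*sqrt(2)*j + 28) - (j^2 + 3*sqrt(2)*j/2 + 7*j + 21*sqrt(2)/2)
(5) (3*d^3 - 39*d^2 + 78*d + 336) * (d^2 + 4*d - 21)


(1) = -18*a^5 - 23*a^4 - 57*a^3 + 34*a^2 + 30*a + 70
(2) = q^3 - 8*q - 11
(3) = -15*x^2 + 2*x + 3
(4) = -21*sqrt(2)*j/2 - 7*j - 21*sqrt(2)/2 + 28
(5) = 3*d^5 - 27*d^4 - 141*d^3 + 1467*d^2 - 294*d - 7056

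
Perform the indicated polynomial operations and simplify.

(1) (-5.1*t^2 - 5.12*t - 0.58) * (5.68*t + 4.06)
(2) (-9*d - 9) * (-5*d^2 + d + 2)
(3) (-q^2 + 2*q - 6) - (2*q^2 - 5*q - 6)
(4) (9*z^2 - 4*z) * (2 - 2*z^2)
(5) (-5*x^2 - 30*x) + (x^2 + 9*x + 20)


(1) = -28.968*t^3 - 49.7876*t^2 - 24.0816*t - 2.3548
(2) = 45*d^3 + 36*d^2 - 27*d - 18
(3) = -3*q^2 + 7*q
(4) = -18*z^4 + 8*z^3 + 18*z^2 - 8*z
(5) = -4*x^2 - 21*x + 20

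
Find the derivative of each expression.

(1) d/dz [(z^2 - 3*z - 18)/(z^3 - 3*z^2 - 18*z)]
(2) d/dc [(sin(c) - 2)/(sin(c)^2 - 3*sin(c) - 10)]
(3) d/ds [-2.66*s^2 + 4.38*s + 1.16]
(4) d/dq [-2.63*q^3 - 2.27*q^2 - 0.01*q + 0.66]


(1) = -1/z^2
(2) = (4*sin(c) + cos(c)^2 - 17)*cos(c)/((sin(c) - 5)^2*(sin(c) + 2)^2)
(3) = 4.38 - 5.32*s
(4) = -7.89*q^2 - 4.54*q - 0.01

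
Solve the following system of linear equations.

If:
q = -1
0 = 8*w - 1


Then:
q = -1
w = 1/8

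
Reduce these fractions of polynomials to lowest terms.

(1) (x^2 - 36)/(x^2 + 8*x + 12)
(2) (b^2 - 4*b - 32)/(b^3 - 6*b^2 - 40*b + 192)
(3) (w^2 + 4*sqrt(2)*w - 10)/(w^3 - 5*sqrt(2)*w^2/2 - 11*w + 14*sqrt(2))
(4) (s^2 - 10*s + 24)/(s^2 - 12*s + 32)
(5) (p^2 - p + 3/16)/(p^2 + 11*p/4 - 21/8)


(1) = (x - 6)/(x + 2)
(2) = (b + 4)/(b^2 + 2*b - 24)
(3) = (2*w + 10*sqrt(2))/(2*w^2 - 3*sqrt(2)*w - 28)
(4) = (s - 6)/(s - 8)
(5) = (4*p - 1)/(4*p + 14)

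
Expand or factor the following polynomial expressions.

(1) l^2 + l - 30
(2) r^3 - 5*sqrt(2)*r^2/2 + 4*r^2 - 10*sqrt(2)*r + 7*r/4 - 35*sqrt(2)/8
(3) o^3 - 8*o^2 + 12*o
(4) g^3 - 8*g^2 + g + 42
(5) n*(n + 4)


(1) = (l - 5)*(l + 6)
(2) = (r + 1/2)*(r + 7/2)*(r - 5*sqrt(2)/2)
(3) = o*(o - 6)*(o - 2)
(4) = (g - 7)*(g - 3)*(g + 2)
(5) = n^2 + 4*n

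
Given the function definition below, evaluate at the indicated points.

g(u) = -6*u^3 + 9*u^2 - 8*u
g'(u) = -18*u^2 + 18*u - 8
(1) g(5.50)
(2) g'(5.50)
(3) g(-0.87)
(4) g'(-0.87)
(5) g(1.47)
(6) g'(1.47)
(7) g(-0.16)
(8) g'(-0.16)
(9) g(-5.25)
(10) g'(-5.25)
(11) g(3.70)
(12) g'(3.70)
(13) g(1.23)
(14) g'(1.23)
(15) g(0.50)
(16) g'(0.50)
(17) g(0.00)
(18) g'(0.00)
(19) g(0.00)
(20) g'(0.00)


(1) = -770.00
(2) = -453.50
(3) = 17.72
(4) = -37.28
(5) = -11.37
(6) = -20.44
(7) = 1.53
(8) = -11.34
(9) = 1158.28
(10) = -598.62
(11) = -210.31
(12) = -187.82
(13) = -7.39
(14) = -13.09
(15) = -2.50
(16) = -3.50
(17) = 0.00
(18) = -8.00
(19) = 0.00
(20) = -8.00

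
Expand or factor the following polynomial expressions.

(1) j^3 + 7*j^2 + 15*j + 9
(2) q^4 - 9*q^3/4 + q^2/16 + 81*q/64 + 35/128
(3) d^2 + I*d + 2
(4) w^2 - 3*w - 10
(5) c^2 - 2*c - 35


(1) = (j + 1)*(j + 3)^2
(2) = (q - 7/4)*(q - 5/4)*(q + 1/4)*(q + 1/2)
(3) = (d - I)*(d + 2*I)
(4) = (w - 5)*(w + 2)
(5) = (c - 7)*(c + 5)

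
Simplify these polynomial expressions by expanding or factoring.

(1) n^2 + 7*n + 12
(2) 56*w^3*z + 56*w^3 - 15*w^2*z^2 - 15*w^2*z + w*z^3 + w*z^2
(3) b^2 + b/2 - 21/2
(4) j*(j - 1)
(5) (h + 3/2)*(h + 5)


(1) = (n + 3)*(n + 4)
(2) = (-8*w + z)*(-7*w + z)*(w*z + w)
(3) = (b - 3)*(b + 7/2)
(4) = j^2 - j
(5) = h^2 + 13*h/2 + 15/2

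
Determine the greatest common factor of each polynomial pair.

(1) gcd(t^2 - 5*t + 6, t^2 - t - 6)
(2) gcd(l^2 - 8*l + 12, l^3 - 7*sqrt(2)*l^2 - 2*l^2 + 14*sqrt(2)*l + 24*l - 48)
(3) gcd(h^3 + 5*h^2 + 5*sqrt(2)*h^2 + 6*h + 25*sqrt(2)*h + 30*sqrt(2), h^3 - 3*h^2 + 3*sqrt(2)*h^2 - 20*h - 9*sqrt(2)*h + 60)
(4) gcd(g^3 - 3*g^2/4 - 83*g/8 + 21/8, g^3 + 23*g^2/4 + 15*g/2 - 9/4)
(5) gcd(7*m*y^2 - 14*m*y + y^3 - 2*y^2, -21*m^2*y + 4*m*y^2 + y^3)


(1) = gcd((t - 3)*(t - 2), (t - 3)*(t + 2)) = t - 3
(2) = gcd((l - 6)*(l - 2), (l - 2)*(l - 4*sqrt(2))*(l - 3*sqrt(2))) = l - 2
(3) = h + 5*sqrt(2)
(4) = gcd((g - 7/2)*(g - 1/4)*(g + 3), (g - 1/4)*(g + 3)^2) = g^2 + 11*g/4 - 3/4
(5) = gcd(y*(7*m + y)*(y - 2), y*(-3*m + y)*(7*m + y)) = 7*m*y + y^2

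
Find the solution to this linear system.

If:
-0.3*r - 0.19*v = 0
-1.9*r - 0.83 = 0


Then:
r = -0.44
v = 0.69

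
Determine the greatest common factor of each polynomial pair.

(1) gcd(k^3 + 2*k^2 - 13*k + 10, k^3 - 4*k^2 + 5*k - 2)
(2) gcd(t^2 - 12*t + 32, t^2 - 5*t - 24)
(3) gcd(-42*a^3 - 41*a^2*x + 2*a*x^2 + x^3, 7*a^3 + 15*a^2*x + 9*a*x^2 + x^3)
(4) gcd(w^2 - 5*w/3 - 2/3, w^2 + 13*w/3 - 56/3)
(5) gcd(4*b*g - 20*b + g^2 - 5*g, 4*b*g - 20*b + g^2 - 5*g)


(1) = k^2 - 3*k + 2
(2) = gcd((t - 8)*(t - 4), (t - 8)*(t + 3)) = t - 8
(3) = gcd((-6*a + x)*(a + x)*(7*a + x), (a + x)^2*(7*a + x)) = 7*a^2 + 8*a*x + x^2
(4) = 1
(5) = 4*b*g - 20*b + g^2 - 5*g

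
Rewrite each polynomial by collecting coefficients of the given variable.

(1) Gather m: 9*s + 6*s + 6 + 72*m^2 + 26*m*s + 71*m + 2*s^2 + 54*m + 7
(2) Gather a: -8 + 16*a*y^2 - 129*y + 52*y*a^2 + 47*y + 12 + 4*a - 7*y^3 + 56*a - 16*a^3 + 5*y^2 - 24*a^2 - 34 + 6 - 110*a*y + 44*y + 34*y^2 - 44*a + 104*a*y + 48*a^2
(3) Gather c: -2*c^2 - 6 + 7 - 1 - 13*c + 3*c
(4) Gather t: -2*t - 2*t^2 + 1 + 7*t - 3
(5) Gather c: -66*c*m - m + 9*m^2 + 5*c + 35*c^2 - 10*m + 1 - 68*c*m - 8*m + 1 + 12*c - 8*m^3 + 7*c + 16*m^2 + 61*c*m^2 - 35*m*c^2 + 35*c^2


(1) = 72*m^2 + m*(26*s + 125) + 2*s^2 + 15*s + 13
(2) = -16*a^3 + a^2*(52*y + 24) + a*(16*y^2 - 6*y + 16) - 7*y^3 + 39*y^2 - 38*y - 24
(3) = -2*c^2 - 10*c
(4) = -2*t^2 + 5*t - 2
(5) = c^2*(70 - 35*m) + c*(61*m^2 - 134*m + 24) - 8*m^3 + 25*m^2 - 19*m + 2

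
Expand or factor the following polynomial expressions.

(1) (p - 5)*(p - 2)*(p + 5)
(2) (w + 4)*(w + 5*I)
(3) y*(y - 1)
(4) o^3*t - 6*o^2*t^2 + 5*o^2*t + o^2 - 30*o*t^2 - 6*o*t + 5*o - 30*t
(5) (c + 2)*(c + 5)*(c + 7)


(1) = p^3 - 2*p^2 - 25*p + 50
(2) = w^2 + 4*w + 5*I*w + 20*I
(3) = y^2 - y
(4) = (o + 5)*(o - 6*t)*(o*t + 1)
(5) = c^3 + 14*c^2 + 59*c + 70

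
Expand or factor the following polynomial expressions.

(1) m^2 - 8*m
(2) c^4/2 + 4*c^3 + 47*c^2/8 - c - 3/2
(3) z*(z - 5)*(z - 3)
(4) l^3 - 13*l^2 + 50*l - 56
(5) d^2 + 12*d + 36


(1) = m*(m - 8)
(2) = (c/2 + 1)*(c - 1/2)*(c + 1/2)*(c + 6)
(3) = z^3 - 8*z^2 + 15*z
(4) = (l - 7)*(l - 4)*(l - 2)
(5) = (d + 6)^2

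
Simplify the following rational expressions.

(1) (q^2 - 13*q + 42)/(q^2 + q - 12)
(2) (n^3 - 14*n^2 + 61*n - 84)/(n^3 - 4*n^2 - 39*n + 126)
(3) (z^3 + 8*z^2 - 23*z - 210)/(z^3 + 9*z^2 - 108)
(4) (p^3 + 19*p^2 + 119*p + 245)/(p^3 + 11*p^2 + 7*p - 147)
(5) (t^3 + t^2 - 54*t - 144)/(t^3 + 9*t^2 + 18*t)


(1) = (q^2 - 13*q + 42)/(q^2 + q - 12)
(2) = (n - 4)/(n + 6)
(3) = (z^2 + 2*z - 35)/(z^2 + 3*z - 18)
(4) = (p + 5)/(p - 3)
(5) = (t - 8)/t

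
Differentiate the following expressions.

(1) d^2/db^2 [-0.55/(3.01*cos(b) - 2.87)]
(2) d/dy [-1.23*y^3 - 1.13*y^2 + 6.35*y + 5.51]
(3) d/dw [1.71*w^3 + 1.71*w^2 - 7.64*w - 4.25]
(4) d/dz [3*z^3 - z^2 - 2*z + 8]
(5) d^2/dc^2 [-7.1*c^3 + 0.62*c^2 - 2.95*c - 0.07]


(1) = (-4.983055*sin(b)^2 + 4.751285*cos(b) - 4.983055)/(3.01*cos(b) - 2.87)^3
(2) = -3.69*y^2 - 2.26*y + 6.35
(3) = 5.13*w^2 + 3.42*w - 7.64
(4) = 9*z^2 - 2*z - 2
(5) = 1.24 - 42.6*c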